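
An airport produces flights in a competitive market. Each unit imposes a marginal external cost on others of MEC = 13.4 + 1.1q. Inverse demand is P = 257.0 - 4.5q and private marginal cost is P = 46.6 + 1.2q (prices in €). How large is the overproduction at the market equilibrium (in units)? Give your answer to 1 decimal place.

7.9 units

Market equilibrium (private): 46.6 + 1.2q = 257.0 - 4.5q → q_m = 36.9123.
Social marginal cost = private MC + MEC = 60.0 + 2.3q.
Set SMC = demand: 60.0 + 2.3q = 257.0 - 4.5q → q* = 28.9706.
Gap = |36.9123 − 28.9706| = 7.9417.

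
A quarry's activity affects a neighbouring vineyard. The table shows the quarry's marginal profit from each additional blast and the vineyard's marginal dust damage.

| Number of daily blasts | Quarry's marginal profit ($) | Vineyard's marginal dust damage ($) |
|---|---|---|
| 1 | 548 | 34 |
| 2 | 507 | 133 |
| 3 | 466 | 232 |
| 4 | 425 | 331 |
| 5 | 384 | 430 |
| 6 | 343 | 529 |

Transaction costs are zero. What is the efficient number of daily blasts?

Bargaining reaches the level where marginal profit last exceeds marginal dust damage.
That holds through level 4 (425 ≥ 331) but not at 5 (384 < 430).

4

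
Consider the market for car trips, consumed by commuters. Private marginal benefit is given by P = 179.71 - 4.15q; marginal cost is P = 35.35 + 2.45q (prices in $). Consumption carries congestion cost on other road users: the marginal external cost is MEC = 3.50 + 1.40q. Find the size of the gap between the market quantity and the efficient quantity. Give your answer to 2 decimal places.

4.27 units

Market equilibrium (private): 35.35 + 2.45q = 179.71 - 4.15q → q_m = 21.8727.
Social marginal benefit = demand − MEC = 176.21 - 5.55q.
Set SMB = MC: 176.21 - 5.55q = 35.35 + 2.45q → q* = 17.6075.
Gap = |21.8727 − 17.6075| = 4.2652.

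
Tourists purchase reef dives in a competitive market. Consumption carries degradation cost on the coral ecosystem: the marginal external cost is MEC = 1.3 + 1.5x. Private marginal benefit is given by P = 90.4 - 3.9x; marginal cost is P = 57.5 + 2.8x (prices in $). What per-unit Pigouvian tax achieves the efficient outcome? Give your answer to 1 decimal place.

tax = $7.1 per unit

Social marginal benefit = demand − MEC = 89.1 - 5.4x.
Set SMB = MC: 89.1 - 5.4x = 57.5 + 2.8x → x* = 3.8537.
The Pigouvian tax equals MEC at x*: 1.3 + 1.5×3.8537 = 7.0806.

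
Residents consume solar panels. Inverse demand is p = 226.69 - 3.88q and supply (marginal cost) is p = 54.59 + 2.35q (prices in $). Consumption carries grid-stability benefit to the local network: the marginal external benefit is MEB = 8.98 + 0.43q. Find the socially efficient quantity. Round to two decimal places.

Social marginal benefit = demand + MEB = 235.67 - 3.45q.
Set SMB = MC: 235.67 - 3.45q = 54.59 + 2.35q → q* = 31.2207.

q* = 31.22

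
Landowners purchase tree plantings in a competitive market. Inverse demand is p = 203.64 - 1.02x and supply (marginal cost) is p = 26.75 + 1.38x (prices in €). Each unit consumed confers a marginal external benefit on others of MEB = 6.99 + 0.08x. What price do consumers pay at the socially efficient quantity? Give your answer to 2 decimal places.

P = €122.80

Social marginal benefit = demand + MEB = 210.63 - 0.94x.
Set SMB = MC: 210.63 - 0.94x = 26.75 + 1.38x → x* = 79.2586.
Consumer price on the demand curve at x*: 203.64 − 1.02×79.2586 = 122.7962.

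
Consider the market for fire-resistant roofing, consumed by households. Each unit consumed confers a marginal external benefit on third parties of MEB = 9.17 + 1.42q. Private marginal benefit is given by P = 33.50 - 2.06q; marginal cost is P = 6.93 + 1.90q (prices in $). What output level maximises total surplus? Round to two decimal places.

Social marginal benefit = demand + MEB = 42.67 - 0.64q.
Set SMB = MC: 42.67 - 0.64q = 6.93 + 1.90q → q* = 14.0709.

q* = 14.07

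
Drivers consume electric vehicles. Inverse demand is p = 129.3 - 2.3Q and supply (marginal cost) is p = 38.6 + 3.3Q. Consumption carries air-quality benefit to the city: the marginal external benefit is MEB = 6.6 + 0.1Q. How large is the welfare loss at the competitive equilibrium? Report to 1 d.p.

DWL = 6.1

Market equilibrium (private): 38.6 + 3.3Q = 129.3 - 2.3Q → Q_m = 16.1964.
Social marginal benefit = demand + MEB = 135.9 - 2.2Q.
Set SMB = MC: 135.9 - 2.2Q = 38.6 + 3.3Q → Q* = 17.6909.
The loss is the area between SMB and MC from Q* to Q_m; with linear curves that's a triangle of height MEB(Q_m).
DWL = ½ × 1.4945 × 8.2196 = 6.1421.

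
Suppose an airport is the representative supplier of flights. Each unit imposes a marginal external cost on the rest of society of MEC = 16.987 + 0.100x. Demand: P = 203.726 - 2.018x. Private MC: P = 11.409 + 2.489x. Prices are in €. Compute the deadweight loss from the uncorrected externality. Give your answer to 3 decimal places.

DWL = €49.027

Market equilibrium (private): 11.409 + 2.489x = 203.726 - 2.018x → x_m = 42.6707.
Social marginal cost = private MC + MEC = 28.396 + 2.589x.
Set SMC = demand: 28.396 + 2.589x = 203.726 - 2.018x → x* = 38.0573.
The welfare-loss triangle has base |x_m − x*| and height MEC(x_m) (the vertical gap between SMC and demand is zero at x* and MEC at x_m).
DWL = ½ × 4.6134 × 21.2541 = 49.0268.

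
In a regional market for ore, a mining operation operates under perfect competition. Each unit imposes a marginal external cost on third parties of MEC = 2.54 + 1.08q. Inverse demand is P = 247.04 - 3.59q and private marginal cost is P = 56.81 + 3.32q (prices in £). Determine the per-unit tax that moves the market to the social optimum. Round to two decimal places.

tax = £27.91 per unit

Social marginal cost = private MC + MEC = 59.35 + 4.40q.
Set SMC = demand: 59.35 + 4.40q = 247.04 - 3.59q → q* = 23.4906.
The Pigouvian tax equals MEC at q*: 2.54 + 1.08×23.4906 = 27.9098.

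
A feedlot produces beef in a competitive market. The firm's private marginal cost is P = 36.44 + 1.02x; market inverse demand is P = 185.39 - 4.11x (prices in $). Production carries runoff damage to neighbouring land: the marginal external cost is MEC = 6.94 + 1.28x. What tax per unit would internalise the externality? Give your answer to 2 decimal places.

Social marginal cost = private MC + MEC = 43.38 + 2.30x.
Set SMC = demand: 43.38 + 2.30x = 185.39 - 4.11x → x* = 22.1544.
The Pigouvian tax equals MEC at x*: 6.94 + 1.28×22.1544 = 35.2976.

tax = $35.30 per unit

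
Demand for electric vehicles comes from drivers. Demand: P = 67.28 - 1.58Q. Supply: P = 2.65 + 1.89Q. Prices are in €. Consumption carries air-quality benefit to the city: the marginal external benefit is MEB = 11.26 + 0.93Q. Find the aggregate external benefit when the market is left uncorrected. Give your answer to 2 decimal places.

Market equilibrium (private): 2.65 + 1.89Q = 67.28 - 1.58Q → Q_m = 18.6254.
Total external benefit = ∫₀^{Q_m} (11.26 + 0.93Q) dQ = 11.26×18.6254 + ½×0.93×18.6254² = 371.0331.

€371.03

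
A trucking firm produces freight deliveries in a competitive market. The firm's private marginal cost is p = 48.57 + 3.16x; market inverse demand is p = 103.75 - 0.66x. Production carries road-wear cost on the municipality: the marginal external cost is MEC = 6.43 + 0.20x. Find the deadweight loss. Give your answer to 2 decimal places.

DWL = 10.80

Market equilibrium (private): 48.57 + 3.16x = 103.75 - 0.66x → x_m = 14.4450.
Social marginal cost = private MC + MEC = 55.00 + 3.36x.
Set SMC = demand: 55.00 + 3.36x = 103.75 - 0.66x → x* = 12.1269.
Height of the DWL triangle at x_m is SMC(x_m) − demand(x_m) = MEC(x_m) = 9.3190.
DWL = ½ × 2.3181 × 9.3190 = 10.8012.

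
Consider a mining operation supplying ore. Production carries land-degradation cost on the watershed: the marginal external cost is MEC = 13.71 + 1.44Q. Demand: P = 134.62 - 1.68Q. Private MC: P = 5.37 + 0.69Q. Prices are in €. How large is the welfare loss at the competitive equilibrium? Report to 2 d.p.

DWL = €1116.60

Market equilibrium (private): 5.37 + 0.69Q = 134.62 - 1.68Q → Q_m = 54.5359.
Social marginal cost = private MC + MEC = 19.08 + 2.13Q.
Set SMC = demand: 19.08 + 2.13Q = 134.62 - 1.68Q → Q* = 30.3255.
The welfare-loss triangle has base |Q_m − Q*| and height MEC(Q_m) (the vertical gap between SMC and demand is zero at Q* and MEC at Q_m).
DWL = ½ × 24.2104 × 92.2416 = 1116.6030.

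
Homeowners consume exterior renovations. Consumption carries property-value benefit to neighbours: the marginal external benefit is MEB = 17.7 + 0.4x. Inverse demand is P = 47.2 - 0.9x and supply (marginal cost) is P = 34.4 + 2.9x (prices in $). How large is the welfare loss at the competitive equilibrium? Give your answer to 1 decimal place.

Market equilibrium (private): 34.4 + 2.9x = 47.2 - 0.9x → x_m = 3.3684.
Social marginal benefit = demand + MEB = 64.9 - 0.5x.
Set SMB = MC: 64.9 - 0.5x = 34.4 + 2.9x → x* = 8.9706.
Between x* and x_m the wedge SMB − MC runs linearly from 0 to MEB(x_m), so the loss is a triangle.
DWL = ½ × 5.6022 × 19.0474 = 53.3537.

DWL = $53.4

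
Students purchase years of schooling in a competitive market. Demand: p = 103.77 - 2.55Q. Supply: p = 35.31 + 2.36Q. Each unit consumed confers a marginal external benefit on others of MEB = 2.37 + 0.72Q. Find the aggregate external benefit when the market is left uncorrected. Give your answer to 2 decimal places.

103.03

Market equilibrium (private): 35.31 + 2.36Q = 103.77 - 2.55Q → Q_m = 13.9430.
Total external benefit = ∫₀^{Q_m} (2.37 + 0.72Q) dQ = 2.37×13.9430 + ½×0.72×13.9430² = 103.0315.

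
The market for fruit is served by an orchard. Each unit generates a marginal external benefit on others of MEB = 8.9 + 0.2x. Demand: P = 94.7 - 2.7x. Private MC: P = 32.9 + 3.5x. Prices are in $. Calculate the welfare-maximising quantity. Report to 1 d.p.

x* = 11.8

Social marginal cost = private MC − MEB = 24.0 + 3.3x.
Set SMC = demand: 24.0 + 3.3x = 94.7 - 2.7x → x* = 11.7833.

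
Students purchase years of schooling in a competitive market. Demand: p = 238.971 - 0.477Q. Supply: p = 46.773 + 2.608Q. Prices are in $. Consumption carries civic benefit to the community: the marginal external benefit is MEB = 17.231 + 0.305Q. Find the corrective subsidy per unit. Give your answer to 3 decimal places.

Social marginal benefit = demand + MEB = 256.202 - 0.172Q.
Set SMB = MC: 256.202 - 0.172Q = 46.773 + 2.608Q → Q* = 75.3342.
The Pigouvian subsidy equals MEB at Q*: 17.231 + 0.305×75.3342 = 40.2079.

subsidy = $40.208 per unit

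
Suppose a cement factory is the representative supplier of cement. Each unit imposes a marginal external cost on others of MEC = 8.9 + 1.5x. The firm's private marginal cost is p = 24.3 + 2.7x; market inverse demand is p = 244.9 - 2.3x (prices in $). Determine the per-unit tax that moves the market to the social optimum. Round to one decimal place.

tax = $57.8 per unit

Social marginal cost = private MC + MEC = 33.2 + 4.2x.
Set SMC = demand: 33.2 + 4.2x = 244.9 - 2.3x → x* = 32.5692.
The Pigouvian tax equals MEC at x*: 8.9 + 1.5×32.5692 = 57.7538.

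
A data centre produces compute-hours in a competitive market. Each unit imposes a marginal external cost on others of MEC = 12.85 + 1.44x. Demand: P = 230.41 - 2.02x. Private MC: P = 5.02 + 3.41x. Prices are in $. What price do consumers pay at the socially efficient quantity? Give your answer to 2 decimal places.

Social marginal cost = private MC + MEC = 17.87 + 4.85x.
Set SMC = demand: 17.87 + 4.85x = 230.41 - 2.02x → x* = 30.9374.
Consumer price on the demand curve at x*: 230.41 − 2.02×30.9374 = 167.9165.

P = $167.92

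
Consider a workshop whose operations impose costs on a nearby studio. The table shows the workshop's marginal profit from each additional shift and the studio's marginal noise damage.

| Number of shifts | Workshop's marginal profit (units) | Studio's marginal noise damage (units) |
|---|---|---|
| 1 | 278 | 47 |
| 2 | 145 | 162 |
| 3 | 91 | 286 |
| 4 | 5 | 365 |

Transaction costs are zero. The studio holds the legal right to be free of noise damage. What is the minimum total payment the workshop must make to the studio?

47

Efficient level: marginal profit ≥ marginal noise damage through level 1, so k* = 1.
With the studio holding the right, the workshop must at least compensate total damage at k*: 47 = 47.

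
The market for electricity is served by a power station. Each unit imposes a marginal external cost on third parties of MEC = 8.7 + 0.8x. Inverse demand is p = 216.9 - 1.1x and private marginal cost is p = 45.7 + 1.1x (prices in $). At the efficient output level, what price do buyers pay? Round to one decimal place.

P = $157.3

Social marginal cost = private MC + MEC = 54.4 + 1.9x.
Set SMC = demand: 54.4 + 1.9x = 216.9 - 1.1x → x* = 54.1667.
Consumer price on the demand curve at x*: 216.9 − 1.1×54.1667 = 157.3166.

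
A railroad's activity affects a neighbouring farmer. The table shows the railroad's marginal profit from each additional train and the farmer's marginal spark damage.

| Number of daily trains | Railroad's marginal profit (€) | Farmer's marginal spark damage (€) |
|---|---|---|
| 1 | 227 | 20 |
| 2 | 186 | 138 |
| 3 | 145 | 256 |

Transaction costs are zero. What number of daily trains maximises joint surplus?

2

Bargaining reaches the level where marginal profit last exceeds marginal spark damage.
That holds through level 2 (186 ≥ 138) but not at 3 (145 < 256).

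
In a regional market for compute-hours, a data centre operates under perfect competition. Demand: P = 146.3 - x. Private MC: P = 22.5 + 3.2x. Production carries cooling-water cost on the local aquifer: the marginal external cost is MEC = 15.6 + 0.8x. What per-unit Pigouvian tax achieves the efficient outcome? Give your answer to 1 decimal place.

tax = 32.9 per unit

Social marginal cost = private MC + MEC = 38.1 + 4.0x.
Set SMC = demand: 38.1 + 4.0x = 146.3 - x → x* = 21.6400.
The Pigouvian tax equals MEC at x*: 15.6 + 0.8×21.6400 = 32.9120.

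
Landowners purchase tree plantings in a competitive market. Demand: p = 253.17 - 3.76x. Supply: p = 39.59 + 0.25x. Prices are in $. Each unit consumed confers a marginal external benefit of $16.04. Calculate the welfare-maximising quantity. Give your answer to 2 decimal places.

Social marginal benefit = demand + MEB = 269.21 - 3.76x.
Set SMB = MC: 269.21 - 3.76x = 39.59 + 0.25x → x* = 57.2618.

x* = 57.26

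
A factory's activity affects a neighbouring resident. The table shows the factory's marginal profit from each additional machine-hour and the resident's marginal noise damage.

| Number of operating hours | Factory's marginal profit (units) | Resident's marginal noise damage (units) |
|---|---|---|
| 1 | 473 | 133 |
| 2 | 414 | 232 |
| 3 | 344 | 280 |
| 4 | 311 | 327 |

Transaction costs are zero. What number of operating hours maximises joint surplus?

3

Bargaining reaches the level where marginal profit last exceeds marginal noise damage.
That holds through level 3 (344 ≥ 280) but not at 4 (311 < 327).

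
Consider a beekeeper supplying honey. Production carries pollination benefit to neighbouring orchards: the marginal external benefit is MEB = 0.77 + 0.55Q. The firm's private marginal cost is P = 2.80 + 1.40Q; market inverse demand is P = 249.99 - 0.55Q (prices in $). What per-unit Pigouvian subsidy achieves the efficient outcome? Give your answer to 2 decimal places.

Social marginal cost = private MC − MEB = 2.03 + 0.85Q.
Set SMC = demand: 2.03 + 0.85Q = 249.99 - 0.55Q → Q* = 177.1143.
The Pigouvian subsidy equals MEB at Q*: 0.77 + 0.55×177.1143 = 98.1829.

subsidy = $98.18 per unit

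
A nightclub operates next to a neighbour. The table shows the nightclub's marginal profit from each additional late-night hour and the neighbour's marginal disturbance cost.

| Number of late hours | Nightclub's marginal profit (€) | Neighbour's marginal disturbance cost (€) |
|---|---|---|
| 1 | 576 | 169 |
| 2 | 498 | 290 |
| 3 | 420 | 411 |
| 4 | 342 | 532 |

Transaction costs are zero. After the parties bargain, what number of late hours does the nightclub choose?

Bargaining reaches the level where marginal profit last exceeds marginal disturbance cost.
That holds through level 3 (420 ≥ 411) but not at 4 (342 < 532).

3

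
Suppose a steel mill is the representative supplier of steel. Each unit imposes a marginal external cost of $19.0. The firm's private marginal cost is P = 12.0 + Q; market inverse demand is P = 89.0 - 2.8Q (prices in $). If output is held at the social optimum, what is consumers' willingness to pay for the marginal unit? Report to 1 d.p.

P = $46.3

Social marginal cost = private MC + MEC = 31.0 + Q.
Set SMC = demand: 31.0 + Q = 89.0 - 2.8Q → Q* = 15.2632.
Consumer price on the demand curve at Q*: 89.0 − 2.8×15.2632 = 46.2630.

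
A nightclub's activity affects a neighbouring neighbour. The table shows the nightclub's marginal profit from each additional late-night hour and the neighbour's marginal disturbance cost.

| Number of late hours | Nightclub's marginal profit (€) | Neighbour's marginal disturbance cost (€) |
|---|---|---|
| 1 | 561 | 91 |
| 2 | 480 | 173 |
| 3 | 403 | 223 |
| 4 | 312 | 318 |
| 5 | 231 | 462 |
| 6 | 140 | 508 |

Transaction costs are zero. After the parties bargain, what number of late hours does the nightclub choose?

3

Bargaining reaches the level where marginal profit last exceeds marginal disturbance cost.
That holds through level 3 (403 ≥ 223) but not at 4 (312 < 318).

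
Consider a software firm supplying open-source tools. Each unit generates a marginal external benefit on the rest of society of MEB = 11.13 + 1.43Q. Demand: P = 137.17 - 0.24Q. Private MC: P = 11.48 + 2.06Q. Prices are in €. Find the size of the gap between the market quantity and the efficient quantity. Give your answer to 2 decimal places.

Market equilibrium (private): 11.48 + 2.06Q = 137.17 - 0.24Q → Q_m = 54.6478.
Social marginal cost = private MC − MEB = 0.35 + 0.63Q.
Set SMC = demand: 0.35 + 0.63Q = 137.17 - 0.24Q → Q* = 157.2644.
Gap = |54.6478 − 157.2644| = 102.6166.

102.62 units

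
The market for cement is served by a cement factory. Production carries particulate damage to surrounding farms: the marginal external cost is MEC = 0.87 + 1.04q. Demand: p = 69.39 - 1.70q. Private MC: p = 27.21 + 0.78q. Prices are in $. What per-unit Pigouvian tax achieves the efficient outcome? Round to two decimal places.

Social marginal cost = private MC + MEC = 28.08 + 1.82q.
Set SMC = demand: 28.08 + 1.82q = 69.39 - 1.70q → q* = 11.7358.
The Pigouvian tax equals MEC at q*: 0.87 + 1.04×11.7358 = 13.0752.

tax = $13.08 per unit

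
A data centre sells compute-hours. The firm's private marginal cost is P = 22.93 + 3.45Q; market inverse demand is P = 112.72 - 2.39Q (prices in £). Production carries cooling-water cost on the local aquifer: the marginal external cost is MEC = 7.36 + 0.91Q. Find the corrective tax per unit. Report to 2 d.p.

tax = £18.47 per unit

Social marginal cost = private MC + MEC = 30.29 + 4.36Q.
Set SMC = demand: 30.29 + 4.36Q = 112.72 - 2.39Q → Q* = 12.2119.
The Pigouvian tax equals MEC at Q*: 7.36 + 0.91×12.2119 = 18.4728.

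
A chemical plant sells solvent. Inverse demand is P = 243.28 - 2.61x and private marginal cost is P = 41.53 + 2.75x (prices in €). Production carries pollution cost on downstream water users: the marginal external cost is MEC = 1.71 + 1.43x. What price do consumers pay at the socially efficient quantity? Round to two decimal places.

P = €166.39

Social marginal cost = private MC + MEC = 43.24 + 4.18x.
Set SMC = demand: 43.24 + 4.18x = 243.28 - 2.61x → x* = 29.4610.
Consumer price on the demand curve at x*: 243.28 − 2.61×29.4610 = 166.3868.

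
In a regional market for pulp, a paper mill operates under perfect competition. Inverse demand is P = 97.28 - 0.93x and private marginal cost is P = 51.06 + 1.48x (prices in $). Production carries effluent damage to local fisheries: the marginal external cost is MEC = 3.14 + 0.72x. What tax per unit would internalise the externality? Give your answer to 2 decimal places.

Social marginal cost = private MC + MEC = 54.20 + 2.20x.
Set SMC = demand: 54.20 + 2.20x = 97.28 - 0.93x → x* = 13.7636.
The Pigouvian tax equals MEC at x*: 3.14 + 0.72×13.7636 = 13.0498.

tax = $13.05 per unit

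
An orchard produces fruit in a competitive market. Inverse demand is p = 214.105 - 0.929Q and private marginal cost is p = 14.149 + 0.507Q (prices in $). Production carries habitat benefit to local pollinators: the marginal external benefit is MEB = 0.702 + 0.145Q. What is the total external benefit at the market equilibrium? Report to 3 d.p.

$1503.467

Market equilibrium (private): 14.149 + 0.507Q = 214.105 - 0.929Q → Q_m = 139.2451.
Total external benefit = ∫₀^{Q_m} (0.702 + 0.145Q) dQ = 0.702×139.2451 + ½×0.145×139.2451² = 1503.4669.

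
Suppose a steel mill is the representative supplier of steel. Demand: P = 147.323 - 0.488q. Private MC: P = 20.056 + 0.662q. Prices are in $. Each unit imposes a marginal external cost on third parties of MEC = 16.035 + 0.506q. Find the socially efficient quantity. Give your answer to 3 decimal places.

Social marginal cost = private MC + MEC = 36.091 + 1.168q.
Set SMC = demand: 36.091 + 1.168q = 147.323 - 0.488q → q* = 67.1691.

q* = 67.169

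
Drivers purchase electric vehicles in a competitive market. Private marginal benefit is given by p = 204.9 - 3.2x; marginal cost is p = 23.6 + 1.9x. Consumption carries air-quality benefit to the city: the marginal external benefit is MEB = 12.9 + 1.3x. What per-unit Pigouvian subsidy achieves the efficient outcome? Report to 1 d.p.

Social marginal benefit = demand + MEB = 217.8 - 1.9x.
Set SMB = MC: 217.8 - 1.9x = 23.6 + 1.9x → x* = 51.1053.
The Pigouvian subsidy equals MEB at x*: 12.9 + 1.3×51.1053 = 79.3369.

subsidy = 79.3 per unit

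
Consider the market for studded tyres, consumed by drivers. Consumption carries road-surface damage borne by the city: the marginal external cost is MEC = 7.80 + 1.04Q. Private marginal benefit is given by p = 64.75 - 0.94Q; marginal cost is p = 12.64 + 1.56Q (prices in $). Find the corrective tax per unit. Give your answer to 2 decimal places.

tax = $20.82 per unit

Social marginal benefit = demand − MEC = 56.95 - 1.98Q.
Set SMB = MC: 56.95 - 1.98Q = 12.64 + 1.56Q → Q* = 12.5169.
The Pigouvian tax equals MEC at Q*: 7.80 + 1.04×12.5169 = 20.8176.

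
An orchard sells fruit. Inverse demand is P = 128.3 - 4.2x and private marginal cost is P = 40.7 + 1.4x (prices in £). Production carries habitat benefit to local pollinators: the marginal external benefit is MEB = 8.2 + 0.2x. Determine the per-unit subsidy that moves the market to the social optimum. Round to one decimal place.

subsidy = £11.7 per unit

Social marginal cost = private MC − MEB = 32.5 + 1.2x.
Set SMC = demand: 32.5 + 1.2x = 128.3 - 4.2x → x* = 17.7407.
The Pigouvian subsidy equals MEB at x*: 8.2 + 0.2×17.7407 = 11.7481.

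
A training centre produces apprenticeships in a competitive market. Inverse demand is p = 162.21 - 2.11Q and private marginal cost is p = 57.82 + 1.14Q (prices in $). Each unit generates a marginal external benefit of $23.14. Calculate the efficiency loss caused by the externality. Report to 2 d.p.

Market equilibrium (private): 57.82 + 1.14Q = 162.21 - 2.11Q → Q_m = 32.1200.
Social marginal cost = private MC − MEB = 34.68 + 1.14Q.
Set SMC = demand: 34.68 + 1.14Q = 162.21 - 2.11Q → Q* = 39.2400.
Between Q* and Q_m the wedge demand − SMC runs linearly from 0 to MEB(Q_m), so the loss is a triangle.
DWL = ½ × 7.1200 × 23.1400 = 82.3784.

DWL = $82.38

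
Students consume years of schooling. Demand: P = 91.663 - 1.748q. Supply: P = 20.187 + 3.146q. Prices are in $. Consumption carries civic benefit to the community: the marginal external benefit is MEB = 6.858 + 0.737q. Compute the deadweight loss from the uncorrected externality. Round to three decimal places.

DWL = $37.350

Market equilibrium (private): 20.187 + 3.146q = 91.663 - 1.748q → q_m = 14.6048.
Social marginal benefit = demand + MEB = 98.521 - 1.011q.
Set SMB = MC: 98.521 - 1.011q = 20.187 + 3.146q → q* = 18.8439.
Height of the DWL triangle at q_m is SMB(q_m) − MC(q_m) = MEB(q_m) = 17.6218.
DWL = ½ × 4.2391 × 17.6218 = 37.3503.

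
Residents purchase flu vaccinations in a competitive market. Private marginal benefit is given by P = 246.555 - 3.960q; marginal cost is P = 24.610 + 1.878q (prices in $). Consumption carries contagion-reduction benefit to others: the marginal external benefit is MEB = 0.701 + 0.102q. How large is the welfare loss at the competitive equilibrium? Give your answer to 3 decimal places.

DWL = $1.828

Market equilibrium (private): 24.610 + 1.878q = 246.555 - 3.960q → q_m = 38.0173.
Social marginal benefit = demand + MEB = 247.256 - 3.858q.
Set SMB = MC: 247.256 - 3.858q = 24.610 + 1.878q → q* = 38.8156.
Height of the DWL triangle at q_m is SMB(q_m) − MC(q_m) = MEB(q_m) = 4.5788.
DWL = ½ × 0.7983 × 4.5788 = 1.8276.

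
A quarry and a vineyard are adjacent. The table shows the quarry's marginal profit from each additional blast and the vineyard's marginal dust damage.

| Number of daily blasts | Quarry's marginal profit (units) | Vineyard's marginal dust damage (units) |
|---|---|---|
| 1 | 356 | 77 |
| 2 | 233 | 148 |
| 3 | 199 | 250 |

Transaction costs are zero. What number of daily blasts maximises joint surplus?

2

Bargaining reaches the level where marginal profit last exceeds marginal dust damage.
That holds through level 2 (233 ≥ 148) but not at 3 (199 < 250).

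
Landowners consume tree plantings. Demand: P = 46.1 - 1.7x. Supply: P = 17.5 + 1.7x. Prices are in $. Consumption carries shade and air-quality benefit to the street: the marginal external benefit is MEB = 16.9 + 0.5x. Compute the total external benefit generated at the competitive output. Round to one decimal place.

$159.8

Market equilibrium (private): 17.5 + 1.7x = 46.1 - 1.7x → x_m = 8.4118.
Total external benefit = ∫₀^{x_m} (16.9 + 0.5x) dx = 16.9×8.4118 + ½×0.5×8.4118² = 159.8490.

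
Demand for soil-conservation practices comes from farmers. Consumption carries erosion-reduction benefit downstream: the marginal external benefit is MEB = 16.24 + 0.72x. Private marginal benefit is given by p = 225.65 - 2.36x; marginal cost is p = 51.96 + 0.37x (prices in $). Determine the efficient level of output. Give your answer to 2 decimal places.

x* = 94.49

Social marginal benefit = demand + MEB = 241.89 - 1.64x.
Set SMB = MC: 241.89 - 1.64x = 51.96 + 0.37x → x* = 94.4925.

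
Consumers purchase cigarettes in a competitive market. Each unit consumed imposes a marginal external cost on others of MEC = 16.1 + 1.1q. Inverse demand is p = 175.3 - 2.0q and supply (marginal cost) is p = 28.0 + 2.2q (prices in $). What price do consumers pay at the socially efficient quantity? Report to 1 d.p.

P = $125.8

Social marginal benefit = demand − MEC = 159.2 - 3.1q.
Set SMB = MC: 159.2 - 3.1q = 28.0 + 2.2q → q* = 24.7547.
Consumer price on the demand curve at q*: 175.3 − 2.0×24.7547 = 125.7906.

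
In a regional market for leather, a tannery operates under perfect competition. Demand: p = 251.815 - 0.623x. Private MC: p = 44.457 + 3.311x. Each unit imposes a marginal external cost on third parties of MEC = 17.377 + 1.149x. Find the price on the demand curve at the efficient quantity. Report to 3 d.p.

P = 228.530

Social marginal cost = private MC + MEC = 61.834 + 4.460x.
Set SMC = demand: 61.834 + 4.460x = 251.815 - 0.623x → x* = 37.3758.
Consumer price on the demand curve at x*: 251.815 − 0.623×37.3758 = 228.5299.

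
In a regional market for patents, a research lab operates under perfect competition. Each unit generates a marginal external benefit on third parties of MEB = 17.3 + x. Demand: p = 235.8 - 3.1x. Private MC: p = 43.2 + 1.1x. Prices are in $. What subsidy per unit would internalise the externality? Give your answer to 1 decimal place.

subsidy = $82.9 per unit

Social marginal cost = private MC − MEB = 25.9 + 0.1x.
Set SMC = demand: 25.9 + 0.1x = 235.8 - 3.1x → x* = 65.5938.
The Pigouvian subsidy equals MEB at x*: 17.3 + 1.0×65.5938 = 82.8938.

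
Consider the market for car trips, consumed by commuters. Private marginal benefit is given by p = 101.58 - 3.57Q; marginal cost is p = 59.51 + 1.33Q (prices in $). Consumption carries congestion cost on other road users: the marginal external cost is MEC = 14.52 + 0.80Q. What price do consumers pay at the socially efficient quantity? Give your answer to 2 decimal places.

Social marginal benefit = demand − MEC = 87.06 - 4.37Q.
Set SMB = MC: 87.06 - 4.37Q = 59.51 + 1.33Q → Q* = 4.8333.
Consumer price on the demand curve at Q*: 101.58 − 3.57×4.8333 = 84.3251.

P = $84.33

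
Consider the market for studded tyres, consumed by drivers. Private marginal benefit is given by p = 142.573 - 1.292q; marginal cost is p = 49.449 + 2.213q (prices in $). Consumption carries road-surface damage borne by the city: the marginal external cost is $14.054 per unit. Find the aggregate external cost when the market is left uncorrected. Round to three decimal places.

$373.399

Market equilibrium (private): 49.449 + 2.213q = 142.573 - 1.292q → q_m = 26.5689.
Total external cost = MEC × q_m = 14.054 × 26.5689 = 373.3993.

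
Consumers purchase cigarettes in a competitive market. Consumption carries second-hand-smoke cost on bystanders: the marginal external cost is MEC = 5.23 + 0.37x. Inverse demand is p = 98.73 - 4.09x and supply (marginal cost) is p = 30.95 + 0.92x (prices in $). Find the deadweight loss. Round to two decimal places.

Market equilibrium (private): 30.95 + 0.92x = 98.73 - 4.09x → x_m = 13.5289.
Social marginal benefit = demand − MEC = 93.50 - 4.46x.
Set SMB = MC: 93.50 - 4.46x = 30.95 + 0.92x → x* = 11.6264.
Between x* and x_m the wedge MC − SMB runs linearly from 0 to MEC(x_m), so the loss is a triangle.
DWL = ½ × 1.9025 × 10.2357 = 9.7367.

DWL = $9.74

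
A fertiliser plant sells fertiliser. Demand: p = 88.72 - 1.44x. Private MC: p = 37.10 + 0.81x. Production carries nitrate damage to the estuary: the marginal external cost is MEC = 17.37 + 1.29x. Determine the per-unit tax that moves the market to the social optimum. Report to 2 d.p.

tax = 29.85 per unit

Social marginal cost = private MC + MEC = 54.47 + 2.10x.
Set SMC = demand: 54.47 + 2.10x = 88.72 - 1.44x → x* = 9.6751.
The Pigouvian tax equals MEC at x*: 17.37 + 1.29×9.6751 = 29.8509.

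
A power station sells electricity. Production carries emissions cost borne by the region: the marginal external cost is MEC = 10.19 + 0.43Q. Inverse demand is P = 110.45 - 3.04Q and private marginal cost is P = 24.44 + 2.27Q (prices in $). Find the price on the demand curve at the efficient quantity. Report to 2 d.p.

P = $70.29

Social marginal cost = private MC + MEC = 34.63 + 2.70Q.
Set SMC = demand: 34.63 + 2.70Q = 110.45 - 3.04Q → Q* = 13.2091.
Consumer price on the demand curve at Q*: 110.45 − 3.04×13.2091 = 70.2943.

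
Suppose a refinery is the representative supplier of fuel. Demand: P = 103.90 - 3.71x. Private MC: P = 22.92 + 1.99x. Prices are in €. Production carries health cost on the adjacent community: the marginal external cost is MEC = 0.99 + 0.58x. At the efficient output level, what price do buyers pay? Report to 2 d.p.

P = €56.64

Social marginal cost = private MC + MEC = 23.91 + 2.57x.
Set SMC = demand: 23.91 + 2.57x = 103.90 - 3.71x → x* = 12.7373.
Consumer price on the demand curve at x*: 103.90 − 3.71×12.7373 = 56.6446.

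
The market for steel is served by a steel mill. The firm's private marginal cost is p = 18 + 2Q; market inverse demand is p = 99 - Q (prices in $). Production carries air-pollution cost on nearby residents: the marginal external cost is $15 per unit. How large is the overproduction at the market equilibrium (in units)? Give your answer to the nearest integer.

5 units

Market equilibrium (private): 18 + 2Q = 99 - Q → Q_m = 27.0000.
Social marginal cost = private MC + MEC = 33 + 2Q.
Set SMC = demand: 33 + 2Q = 99 - Q → Q* = 22.0000.
Gap = |27.0000 − 22.0000| = 5.0000.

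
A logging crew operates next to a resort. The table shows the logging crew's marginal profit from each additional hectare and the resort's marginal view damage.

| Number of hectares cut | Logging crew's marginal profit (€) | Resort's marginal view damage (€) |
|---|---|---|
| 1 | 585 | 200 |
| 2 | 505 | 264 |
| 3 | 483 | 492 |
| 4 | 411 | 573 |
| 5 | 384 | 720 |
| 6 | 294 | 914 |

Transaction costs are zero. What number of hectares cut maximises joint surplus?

Bargaining reaches the level where marginal profit last exceeds marginal view damage.
That holds through level 2 (505 ≥ 264) but not at 3 (483 < 492).

2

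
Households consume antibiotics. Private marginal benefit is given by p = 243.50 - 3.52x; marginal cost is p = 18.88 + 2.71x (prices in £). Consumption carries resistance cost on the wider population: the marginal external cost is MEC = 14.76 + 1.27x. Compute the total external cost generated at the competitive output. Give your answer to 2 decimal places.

Market equilibrium (private): 18.88 + 2.71x = 243.50 - 3.52x → x_m = 36.0546.
Total external cost = ∫₀^{x_m} (14.76 + 1.27x) dx = 14.76×36.0546 + ½×1.27×36.0546² = 1357.6241.

£1357.62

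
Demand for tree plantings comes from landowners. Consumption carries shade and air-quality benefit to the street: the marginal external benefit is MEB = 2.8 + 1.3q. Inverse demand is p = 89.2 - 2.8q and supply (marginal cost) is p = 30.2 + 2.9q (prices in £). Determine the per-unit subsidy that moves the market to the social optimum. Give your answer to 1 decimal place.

subsidy = £21.1 per unit

Social marginal benefit = demand + MEB = 92.0 - 1.5q.
Set SMB = MC: 92.0 - 1.5q = 30.2 + 2.9q → q* = 14.0455.
The Pigouvian subsidy equals MEB at q*: 2.8 + 1.3×14.0455 = 21.0592.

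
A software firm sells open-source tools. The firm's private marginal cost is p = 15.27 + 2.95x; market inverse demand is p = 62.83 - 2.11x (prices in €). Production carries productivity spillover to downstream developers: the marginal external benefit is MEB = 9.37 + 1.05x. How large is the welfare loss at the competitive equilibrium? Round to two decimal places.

Market equilibrium (private): 15.27 + 2.95x = 62.83 - 2.11x → x_m = 9.3992.
Social marginal cost = private MC − MEB = 5.90 + 1.90x.
Set SMC = demand: 5.90 + 1.90x = 62.83 - 2.11x → x* = 14.1970.
The welfare-loss triangle has base |x_m − x*| and height MEB(x_m) (the vertical gap between SMC and demand is zero at x* and MEB at x_m).
DWL = ½ × 4.7978 × 19.2392 = 46.1529.

DWL = €46.15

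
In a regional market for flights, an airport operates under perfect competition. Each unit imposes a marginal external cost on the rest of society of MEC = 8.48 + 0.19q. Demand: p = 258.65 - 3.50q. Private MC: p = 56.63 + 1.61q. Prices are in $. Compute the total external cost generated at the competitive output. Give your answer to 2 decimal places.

Market equilibrium (private): 56.63 + 1.61q = 258.65 - 3.50q → q_m = 39.5342.
Total external cost = ∫₀^{q_m} (8.48 + 0.19q) dq = 8.48×39.5342 + ½×0.19×39.5342² = 483.7305.

$483.73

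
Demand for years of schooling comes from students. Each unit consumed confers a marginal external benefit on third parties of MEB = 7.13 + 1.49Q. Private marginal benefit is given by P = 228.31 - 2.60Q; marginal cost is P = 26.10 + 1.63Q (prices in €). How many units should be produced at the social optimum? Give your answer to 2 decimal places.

Q* = 76.40

Social marginal benefit = demand + MEB = 235.44 - 1.11Q.
Set SMB = MC: 235.44 - 1.11Q = 26.10 + 1.63Q → Q* = 76.4015.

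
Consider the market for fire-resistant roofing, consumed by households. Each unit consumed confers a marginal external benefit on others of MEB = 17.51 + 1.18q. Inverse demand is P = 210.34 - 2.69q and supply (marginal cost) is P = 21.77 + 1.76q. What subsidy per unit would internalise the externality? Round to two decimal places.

Social marginal benefit = demand + MEB = 227.85 - 1.51q.
Set SMB = MC: 227.85 - 1.51q = 21.77 + 1.76q → q* = 63.0214.
The Pigouvian subsidy equals MEB at q*: 17.51 + 1.18×63.0214 = 91.8753.

subsidy = 91.88 per unit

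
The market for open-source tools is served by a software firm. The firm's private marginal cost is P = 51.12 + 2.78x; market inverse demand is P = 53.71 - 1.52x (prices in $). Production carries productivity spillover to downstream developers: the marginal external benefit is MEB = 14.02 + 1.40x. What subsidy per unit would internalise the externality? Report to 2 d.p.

Social marginal cost = private MC − MEB = 37.10 + 1.38x.
Set SMC = demand: 37.10 + 1.38x = 53.71 - 1.52x → x* = 5.7276.
The Pigouvian subsidy equals MEB at x*: 14.02 + 1.40×5.7276 = 22.0386.

subsidy = $22.04 per unit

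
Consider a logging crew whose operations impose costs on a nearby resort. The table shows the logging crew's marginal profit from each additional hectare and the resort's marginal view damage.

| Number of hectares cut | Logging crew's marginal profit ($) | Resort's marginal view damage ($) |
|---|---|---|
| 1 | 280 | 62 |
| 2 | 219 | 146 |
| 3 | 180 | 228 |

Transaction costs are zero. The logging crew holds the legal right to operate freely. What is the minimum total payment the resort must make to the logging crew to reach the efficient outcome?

$180

Left alone the logging crew would choose level 3 (marginal profit stays positive).
Efficient level: k* = 2 (marginal profit ≥ marginal view damage through 2).
The resort must at least cover the logging crew's forgone profit from cutting 3→2: 180 = 180.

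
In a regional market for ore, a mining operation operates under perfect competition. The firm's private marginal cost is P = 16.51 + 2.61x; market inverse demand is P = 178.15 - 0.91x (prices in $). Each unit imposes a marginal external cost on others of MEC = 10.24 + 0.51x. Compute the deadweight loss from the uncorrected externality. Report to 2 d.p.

Market equilibrium (private): 16.51 + 2.61x = 178.15 - 0.91x → x_m = 45.9205.
Social marginal cost = private MC + MEC = 26.75 + 3.12x.
Set SMC = demand: 26.75 + 3.12x = 178.15 - 0.91x → x* = 37.5682.
Between x* and x_m the wedge SMC − demand runs linearly from 0 to MEC(x_m), so the loss is a triangle.
DWL = ½ × 8.3523 × 33.6594 = 140.5667.

DWL = $140.57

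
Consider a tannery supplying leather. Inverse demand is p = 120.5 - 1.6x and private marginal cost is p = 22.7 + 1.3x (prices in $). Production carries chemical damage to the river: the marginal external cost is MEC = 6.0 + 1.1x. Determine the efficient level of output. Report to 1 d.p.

x* = 23.0

Social marginal cost = private MC + MEC = 28.7 + 2.4x.
Set SMC = demand: 28.7 + 2.4x = 120.5 - 1.6x → x* = 22.9500.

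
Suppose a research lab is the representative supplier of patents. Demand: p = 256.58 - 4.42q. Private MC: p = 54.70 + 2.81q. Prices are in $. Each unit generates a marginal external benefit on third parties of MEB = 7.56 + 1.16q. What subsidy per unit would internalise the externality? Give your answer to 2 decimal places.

Social marginal cost = private MC − MEB = 47.14 + 1.65q.
Set SMC = demand: 47.14 + 1.65q = 256.58 - 4.42q → q* = 34.5041.
The Pigouvian subsidy equals MEB at q*: 7.56 + 1.16×34.5041 = 47.5848.

subsidy = $47.58 per unit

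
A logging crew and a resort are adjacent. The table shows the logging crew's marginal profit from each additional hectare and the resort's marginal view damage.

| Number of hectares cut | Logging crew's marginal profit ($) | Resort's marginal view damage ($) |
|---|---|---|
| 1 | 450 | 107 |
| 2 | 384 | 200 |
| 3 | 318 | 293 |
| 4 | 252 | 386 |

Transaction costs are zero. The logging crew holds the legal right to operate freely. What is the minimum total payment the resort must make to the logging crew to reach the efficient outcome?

Left alone the logging crew would choose level 4 (marginal profit stays positive).
Efficient level: k* = 3 (marginal profit ≥ marginal view damage through 3).
The resort must at least cover the logging crew's forgone profit from cutting 4→3: 252 = 252.

$252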